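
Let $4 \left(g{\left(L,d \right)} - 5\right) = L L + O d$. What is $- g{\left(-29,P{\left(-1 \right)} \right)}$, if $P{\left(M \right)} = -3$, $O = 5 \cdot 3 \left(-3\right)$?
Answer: $-249$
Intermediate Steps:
$O = -45$ ($O = 15 \left(-3\right) = -45$)
$g{\left(L,d \right)} = 5 - \frac{45 d}{4} + \frac{L^{2}}{4}$ ($g{\left(L,d \right)} = 5 + \frac{L L - 45 d}{4} = 5 + \frac{L^{2} - 45 d}{4} = 5 + \left(- \frac{45 d}{4} + \frac{L^{2}}{4}\right) = 5 - \frac{45 d}{4} + \frac{L^{2}}{4}$)
$- g{\left(-29,P{\left(-1 \right)} \right)} = - (5 - - \frac{135}{4} + \frac{\left(-29\right)^{2}}{4}) = - (5 + \frac{135}{4} + \frac{1}{4} \cdot 841) = - (5 + \frac{135}{4} + \frac{841}{4}) = \left(-1\right) 249 = -249$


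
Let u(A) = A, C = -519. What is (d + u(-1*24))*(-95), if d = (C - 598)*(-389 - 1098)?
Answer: -157790725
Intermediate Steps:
d = 1660979 (d = (-519 - 598)*(-389 - 1098) = -1117*(-1487) = 1660979)
(d + u(-1*24))*(-95) = (1660979 - 1*24)*(-95) = (1660979 - 24)*(-95) = 1660955*(-95) = -157790725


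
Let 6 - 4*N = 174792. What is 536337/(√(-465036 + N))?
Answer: -178779*I*√2034930/339155 ≈ -751.96*I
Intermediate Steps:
N = -87393/2 (N = 3/2 - ¼*174792 = 3/2 - 43698 = -87393/2 ≈ -43697.)
536337/(√(-465036 + N)) = 536337/(√(-465036 - 87393/2)) = 536337/(√(-1017465/2)) = 536337/((I*√2034930/2)) = 536337*(-I*√2034930/1017465) = -178779*I*√2034930/339155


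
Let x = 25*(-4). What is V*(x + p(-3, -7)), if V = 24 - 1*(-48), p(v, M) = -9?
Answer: -7848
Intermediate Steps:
x = -100
V = 72 (V = 24 + 48 = 72)
V*(x + p(-3, -7)) = 72*(-100 - 9) = 72*(-109) = -7848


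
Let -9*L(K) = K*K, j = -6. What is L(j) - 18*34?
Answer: -616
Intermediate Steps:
L(K) = -K**2/9 (L(K) = -K*K/9 = -K**2/9)
L(j) - 18*34 = -1/9*(-6)**2 - 18*34 = -1/9*36 - 612 = -4 - 612 = -616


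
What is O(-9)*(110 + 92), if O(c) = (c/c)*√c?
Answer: 606*I ≈ 606.0*I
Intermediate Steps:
O(c) = √c (O(c) = 1*√c = √c)
O(-9)*(110 + 92) = √(-9)*(110 + 92) = (3*I)*202 = 606*I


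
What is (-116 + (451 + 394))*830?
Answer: 605070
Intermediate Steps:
(-116 + (451 + 394))*830 = (-116 + 845)*830 = 729*830 = 605070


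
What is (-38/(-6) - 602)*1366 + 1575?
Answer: -2436317/3 ≈ -8.1211e+5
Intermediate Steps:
(-38/(-6) - 602)*1366 + 1575 = (-38*(-1/6) - 602)*1366 + 1575 = (19/3 - 602)*1366 + 1575 = -1787/3*1366 + 1575 = -2441042/3 + 1575 = -2436317/3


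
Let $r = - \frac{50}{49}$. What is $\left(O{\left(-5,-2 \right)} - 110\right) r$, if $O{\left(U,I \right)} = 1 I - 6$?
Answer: $\frac{5900}{49} \approx 120.41$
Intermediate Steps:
$r = - \frac{50}{49}$ ($r = \left(-50\right) \frac{1}{49} = - \frac{50}{49} \approx -1.0204$)
$O{\left(U,I \right)} = -6 + I$ ($O{\left(U,I \right)} = I - 6 = -6 + I$)
$\left(O{\left(-5,-2 \right)} - 110\right) r = \left(\left(-6 - 2\right) - 110\right) \left(- \frac{50}{49}\right) = \left(-8 - 110\right) \left(- \frac{50}{49}\right) = \left(-118\right) \left(- \frac{50}{49}\right) = \frac{5900}{49}$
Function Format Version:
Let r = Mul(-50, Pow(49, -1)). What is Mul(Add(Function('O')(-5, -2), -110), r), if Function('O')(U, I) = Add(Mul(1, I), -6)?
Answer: Rational(5900, 49) ≈ 120.41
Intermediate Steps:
r = Rational(-50, 49) (r = Mul(-50, Rational(1, 49)) = Rational(-50, 49) ≈ -1.0204)
Function('O')(U, I) = Add(-6, I) (Function('O')(U, I) = Add(I, -6) = Add(-6, I))
Mul(Add(Function('O')(-5, -2), -110), r) = Mul(Add(Add(-6, -2), -110), Rational(-50, 49)) = Mul(Add(-8, -110), Rational(-50, 49)) = Mul(-118, Rational(-50, 49)) = Rational(5900, 49)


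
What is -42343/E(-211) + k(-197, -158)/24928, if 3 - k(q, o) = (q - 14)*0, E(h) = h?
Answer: 1055526937/5259808 ≈ 200.68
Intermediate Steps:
k(q, o) = 3 (k(q, o) = 3 - (q - 14)*0 = 3 - (-14 + q)*0 = 3 - 1*0 = 3 + 0 = 3)
-42343/E(-211) + k(-197, -158)/24928 = -42343/(-211) + 3/24928 = -42343*(-1/211) + 3*(1/24928) = 42343/211 + 3/24928 = 1055526937/5259808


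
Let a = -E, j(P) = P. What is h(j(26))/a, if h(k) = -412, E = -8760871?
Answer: -4/85057 ≈ -4.7027e-5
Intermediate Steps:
a = 8760871 (a = -1*(-8760871) = 8760871)
h(j(26))/a = -412/8760871 = -412*1/8760871 = -4/85057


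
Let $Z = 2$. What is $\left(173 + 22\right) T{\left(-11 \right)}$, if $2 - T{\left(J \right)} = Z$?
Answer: $0$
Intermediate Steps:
$T{\left(J \right)} = 0$ ($T{\left(J \right)} = 2 - 2 = 0$)
$\left(173 + 22\right) T{\left(-11 \right)} = \left(173 + 22\right) 0 = 195 \cdot 0 = 0$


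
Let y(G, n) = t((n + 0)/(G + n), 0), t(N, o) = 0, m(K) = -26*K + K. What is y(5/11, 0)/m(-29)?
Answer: 0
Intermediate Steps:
m(K) = -25*K
y(G, n) = 0
y(5/11, 0)/m(-29) = 0/((-25*(-29))) = 0/725 = 0*(1/725) = 0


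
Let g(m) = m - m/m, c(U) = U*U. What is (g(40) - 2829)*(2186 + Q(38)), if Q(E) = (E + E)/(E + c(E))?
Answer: -79288080/13 ≈ -6.0991e+6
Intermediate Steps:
c(U) = U²
g(m) = -1 + m (g(m) = m - 1*1 = m - 1 = -1 + m)
Q(E) = 2*E/(E + E²) (Q(E) = (E + E)/(E + E²) = (2*E)/(E + E²) = 2*E/(E + E²))
(g(40) - 2829)*(2186 + Q(38)) = ((-1 + 40) - 2829)*(2186 + 2/(1 + 38)) = (39 - 2829)*(2186 + 2/39) = -2790*(2186 + 2*(1/39)) = -2790*(2186 + 2/39) = -2790*85256/39 = -79288080/13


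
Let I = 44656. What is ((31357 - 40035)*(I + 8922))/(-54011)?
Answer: 464949884/54011 ≈ 8608.4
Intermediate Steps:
((31357 - 40035)*(I + 8922))/(-54011) = ((31357 - 40035)*(44656 + 8922))/(-54011) = -8678*53578*(-1/54011) = -464949884*(-1/54011) = 464949884/54011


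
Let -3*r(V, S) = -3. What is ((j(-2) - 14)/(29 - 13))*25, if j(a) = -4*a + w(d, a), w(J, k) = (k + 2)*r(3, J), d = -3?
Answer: -75/8 ≈ -9.3750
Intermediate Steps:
r(V, S) = 1 (r(V, S) = -⅓*(-3) = 1)
w(J, k) = 2 + k (w(J, k) = (k + 2)*1 = (2 + k)*1 = 2 + k)
j(a) = 2 - 3*a (j(a) = -4*a + (2 + a) = 2 - 3*a)
((j(-2) - 14)/(29 - 13))*25 = (((2 - 3*(-2)) - 14)/(29 - 13))*25 = (((2 + 6) - 14)/16)*25 = ((8 - 14)*(1/16))*25 = -6*1/16*25 = -3/8*25 = -75/8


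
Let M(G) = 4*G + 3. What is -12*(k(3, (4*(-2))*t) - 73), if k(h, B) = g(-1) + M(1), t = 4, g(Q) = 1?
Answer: 780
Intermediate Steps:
M(G) = 3 + 4*G
k(h, B) = 8 (k(h, B) = 1 + (3 + 4*1) = 1 + (3 + 4) = 1 + 7 = 8)
-12*(k(3, (4*(-2))*t) - 73) = -12*(8 - 73) = -12*(-65) = 780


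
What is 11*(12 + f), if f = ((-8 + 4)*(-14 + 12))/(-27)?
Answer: 3476/27 ≈ 128.74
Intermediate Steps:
f = -8/27 (f = -4*(-2)*(-1/27) = 8*(-1/27) = -8/27 ≈ -0.29630)
11*(12 + f) = 11*(12 - 8/27) = 11*(316/27) = 3476/27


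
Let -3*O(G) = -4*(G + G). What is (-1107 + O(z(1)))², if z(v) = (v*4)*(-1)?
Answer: 11242609/9 ≈ 1.2492e+6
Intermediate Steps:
z(v) = -4*v (z(v) = (4*v)*(-1) = -4*v)
O(G) = 8*G/3 (O(G) = -(-4)*(G + G)/3 = -(-4)*2*G/3 = -(-8)*G/3 = 8*G/3)
(-1107 + O(z(1)))² = (-1107 + 8*(-4*1)/3)² = (-1107 + (8/3)*(-4))² = (-1107 - 32/3)² = (-3353/3)² = 11242609/9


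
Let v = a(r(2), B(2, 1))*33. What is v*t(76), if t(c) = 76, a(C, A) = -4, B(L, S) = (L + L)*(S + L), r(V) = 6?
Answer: -10032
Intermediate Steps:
B(L, S) = 2*L*(L + S) (B(L, S) = (2*L)*(L + S) = 2*L*(L + S))
v = -132 (v = -4*33 = -132)
v*t(76) = -132*76 = -10032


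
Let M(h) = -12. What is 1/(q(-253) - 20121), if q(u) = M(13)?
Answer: -1/20133 ≈ -4.9670e-5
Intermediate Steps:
q(u) = -12
1/(q(-253) - 20121) = 1/(-12 - 20121) = 1/(-20133) = -1/20133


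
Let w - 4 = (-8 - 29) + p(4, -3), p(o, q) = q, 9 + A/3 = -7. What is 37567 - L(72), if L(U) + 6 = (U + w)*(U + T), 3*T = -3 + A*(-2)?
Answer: 33865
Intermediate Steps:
A = -48 (A = -27 + 3*(-7) = -27 - 21 = -48)
T = 31 (T = (-3 - 48*(-2))/3 = (-3 + 96)/3 = (⅓)*93 = 31)
w = -36 (w = 4 + ((-8 - 29) - 3) = 4 + (-37 - 3) = 4 - 40 = -36)
L(U) = -6 + (-36 + U)*(31 + U) (L(U) = -6 + (U - 36)*(U + 31) = -6 + (-36 + U)*(31 + U))
37567 - L(72) = 37567 - (-1122 + 72² - 5*72) = 37567 - (-1122 + 5184 - 360) = 37567 - 1*3702 = 37567 - 3702 = 33865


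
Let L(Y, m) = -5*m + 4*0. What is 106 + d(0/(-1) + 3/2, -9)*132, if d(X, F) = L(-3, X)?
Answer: -884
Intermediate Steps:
L(Y, m) = -5*m (L(Y, m) = -5*m + 0 = -5*m)
d(X, F) = -5*X
106 + d(0/(-1) + 3/2, -9)*132 = 106 - 5*(0/(-1) + 3/2)*132 = 106 - 5*(0*(-1) + 3*(½))*132 = 106 - 5*(0 + 3/2)*132 = 106 - 5*3/2*132 = 106 - 15/2*132 = 106 - 990 = -884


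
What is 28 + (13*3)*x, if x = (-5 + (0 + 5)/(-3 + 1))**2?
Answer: 8887/4 ≈ 2221.8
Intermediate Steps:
x = 225/4 (x = (-5 + 5/(-2))**2 = (-5 + 5*(-1/2))**2 = (-5 - 5/2)**2 = (-15/2)**2 = 225/4 ≈ 56.250)
28 + (13*3)*x = 28 + (13*3)*(225/4) = 28 + 39*(225/4) = 28 + 8775/4 = 8887/4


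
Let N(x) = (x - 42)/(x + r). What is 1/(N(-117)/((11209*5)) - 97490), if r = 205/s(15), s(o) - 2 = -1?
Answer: -4931960/480816780559 ≈ -1.0257e-5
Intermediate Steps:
s(o) = 1 (s(o) = 2 - 1 = 1)
r = 205 (r = 205/1 = 205*1 = 205)
N(x) = (-42 + x)/(205 + x) (N(x) = (x - 42)/(x + 205) = (-42 + x)/(205 + x))
1/(N(-117)/((11209*5)) - 97490) = 1/(((-42 - 117)/(205 - 117))/((11209*5)) - 97490) = 1/((-159/88)/56045 - 97490) = 1/(((1/88)*(-159))*(1/56045) - 97490) = 1/(-159/88*1/56045 - 97490) = 1/(-159/4931960 - 97490) = 1/(-480816780559/4931960) = -4931960/480816780559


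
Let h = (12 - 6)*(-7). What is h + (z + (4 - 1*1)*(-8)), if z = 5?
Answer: -61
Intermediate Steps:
h = -42 (h = 6*(-7) = -42)
h + (z + (4 - 1*1)*(-8)) = -42 + (5 + (4 - 1*1)*(-8)) = -42 + (5 + (4 - 1)*(-8)) = -42 + (5 + 3*(-8)) = -42 + (5 - 24) = -42 - 19 = -61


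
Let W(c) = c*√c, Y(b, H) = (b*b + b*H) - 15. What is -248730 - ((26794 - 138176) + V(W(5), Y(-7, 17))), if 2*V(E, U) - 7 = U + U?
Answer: -274533/2 ≈ -1.3727e+5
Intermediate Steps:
Y(b, H) = -15 + b² + H*b (Y(b, H) = (b² + H*b) - 15 = -15 + b² + H*b)
W(c) = c^(3/2)
V(E, U) = 7/2 + U (V(E, U) = 7/2 + (U + U)/2 = 7/2 + (2*U)/2 = 7/2 + U)
-248730 - ((26794 - 138176) + V(W(5), Y(-7, 17))) = -248730 - ((26794 - 138176) + (7/2 + (-15 + (-7)² + 17*(-7)))) = -248730 - (-111382 + (7/2 + (-15 + 49 - 119))) = -248730 - (-111382 + (7/2 - 85)) = -248730 - (-111382 - 163/2) = -248730 - 1*(-222927/2) = -248730 + 222927/2 = -274533/2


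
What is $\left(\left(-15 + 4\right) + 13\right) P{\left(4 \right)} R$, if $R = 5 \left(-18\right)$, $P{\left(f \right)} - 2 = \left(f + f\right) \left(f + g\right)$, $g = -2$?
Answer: $-3240$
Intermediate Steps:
$P{\left(f \right)} = 2 + 2 f \left(-2 + f\right)$ ($P{\left(f \right)} = 2 + \left(f + f\right) \left(f - 2\right) = 2 + 2 f \left(-2 + f\right)$)
$R = -90$
$\left(\left(-15 + 4\right) + 13\right) P{\left(4 \right)} R = \left(\left(-15 + 4\right) + 13\right) \left(2 - 16 + 2 \cdot 4^{2}\right) \left(-90\right) = \left(-11 + 13\right) \left(2 - 16 + 2 \cdot 16\right) \left(-90\right) = 2 \left(2 - 16 + 32\right) \left(-90\right) = 2 \cdot 18 \left(-90\right) = 36 \left(-90\right) = -3240$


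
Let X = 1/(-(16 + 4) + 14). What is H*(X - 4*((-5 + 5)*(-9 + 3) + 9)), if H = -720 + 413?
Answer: 66619/6 ≈ 11103.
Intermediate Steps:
X = -1/6 (X = 1/(-1*20 + 14) = 1/(-20 + 14) = 1/(-6) = -1/6 ≈ -0.16667)
H = -307
H*(X - 4*((-5 + 5)*(-9 + 3) + 9)) = -307*(-1/6 - 4*((-5 + 5)*(-9 + 3) + 9)) = -307*(-1/6 - 4*(0*(-6) + 9)) = -307*(-1/6 - 4*(0 + 9)) = -307*(-1/6 - 4*9) = -307*(-1/6 - 36) = -307*(-217/6) = 66619/6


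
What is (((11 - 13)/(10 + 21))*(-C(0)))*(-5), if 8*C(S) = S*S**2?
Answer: 0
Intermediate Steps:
C(S) = S**3/8 (C(S) = (S*S**2)/8 = S**3/8)
(((11 - 13)/(10 + 21))*(-C(0)))*(-5) = (((11 - 13)/(10 + 21))*(-0**3/8))*(-5) = ((-2/31)*(-0/8))*(-5) = ((-2*1/31)*(-1*0))*(-5) = -2/31*0*(-5) = 0*(-5) = 0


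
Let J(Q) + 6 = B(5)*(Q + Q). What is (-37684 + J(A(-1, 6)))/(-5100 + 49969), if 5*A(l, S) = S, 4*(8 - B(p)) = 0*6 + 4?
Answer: -188366/224345 ≈ -0.83963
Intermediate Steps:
B(p) = 7 (B(p) = 8 - (0*6 + 4)/4 = 8 - (0 + 4)/4 = 8 - ¼*4 = 8 - 1 = 7)
A(l, S) = S/5
J(Q) = -6 + 14*Q (J(Q) = -6 + 7*(Q + Q) = -6 + 7*(2*Q) = -6 + 14*Q)
(-37684 + J(A(-1, 6)))/(-5100 + 49969) = (-37684 + (-6 + 14*((⅕)*6)))/(-5100 + 49969) = (-37684 + (-6 + 14*(6/5)))/44869 = (-37684 + (-6 + 84/5))*(1/44869) = (-37684 + 54/5)*(1/44869) = -188366/5*1/44869 = -188366/224345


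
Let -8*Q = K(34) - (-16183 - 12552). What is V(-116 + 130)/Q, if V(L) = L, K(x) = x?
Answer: -112/28769 ≈ -0.0038931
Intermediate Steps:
Q = -28769/8 (Q = -(34 - (-16183 - 12552))/8 = -(34 - 1*(-28735))/8 = -(34 + 28735)/8 = -⅛*28769 = -28769/8 ≈ -3596.1)
V(-116 + 130)/Q = (-116 + 130)/(-28769/8) = 14*(-8/28769) = -112/28769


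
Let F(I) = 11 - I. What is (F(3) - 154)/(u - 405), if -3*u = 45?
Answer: 73/210 ≈ 0.34762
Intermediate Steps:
u = -15 (u = -⅓*45 = -15)
(F(3) - 154)/(u - 405) = ((11 - 1*3) - 154)/(-15 - 405) = ((11 - 3) - 154)/(-420) = (8 - 154)*(-1/420) = -146*(-1/420) = 73/210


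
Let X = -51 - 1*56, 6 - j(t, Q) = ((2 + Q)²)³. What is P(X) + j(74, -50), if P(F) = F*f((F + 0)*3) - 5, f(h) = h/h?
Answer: -12230590570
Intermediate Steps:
j(t, Q) = 6 - (2 + Q)⁶ (j(t, Q) = 6 - ((2 + Q)²)³ = 6 - (2 + Q)⁶)
f(h) = 1
X = -107 (X = -51 - 56 = -107)
P(F) = -5 + F (P(F) = F*1 - 5 = F - 5 = -5 + F)
P(X) + j(74, -50) = (-5 - 107) + (6 - (2 - 50)⁶) = -112 + (6 - 1*(-48)⁶) = -112 + (6 - 1*12230590464) = -112 + (6 - 12230590464) = -112 - 12230590458 = -12230590570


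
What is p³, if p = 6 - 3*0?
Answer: 216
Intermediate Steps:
p = 6 (p = 6 + 0 = 6)
p³ = 6³ = 216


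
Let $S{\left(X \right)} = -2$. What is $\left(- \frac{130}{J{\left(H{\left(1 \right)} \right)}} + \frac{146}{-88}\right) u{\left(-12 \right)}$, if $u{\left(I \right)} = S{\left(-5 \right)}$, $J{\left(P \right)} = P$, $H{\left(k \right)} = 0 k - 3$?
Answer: $- \frac{5501}{66} \approx -83.349$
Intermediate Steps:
$H{\left(k \right)} = -3$ ($H{\left(k \right)} = 0 - 3 = -3$)
$u{\left(I \right)} = -2$
$\left(- \frac{130}{J{\left(H{\left(1 \right)} \right)}} + \frac{146}{-88}\right) u{\left(-12 \right)} = \left(- \frac{130}{-3} + \frac{146}{-88}\right) \left(-2\right) = \left(\left(-130\right) \left(- \frac{1}{3}\right) + 146 \left(- \frac{1}{88}\right)\right) \left(-2\right) = \left(\frac{130}{3} - \frac{73}{44}\right) \left(-2\right) = \frac{5501}{132} \left(-2\right) = - \frac{5501}{66}$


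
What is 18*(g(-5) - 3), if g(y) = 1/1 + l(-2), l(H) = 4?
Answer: 36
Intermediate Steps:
g(y) = 5 (g(y) = 1/1 + 4 = 1 + 4 = 5)
18*(g(-5) - 3) = 18*(5 - 3) = 18*2 = 36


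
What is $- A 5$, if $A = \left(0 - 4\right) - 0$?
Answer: $20$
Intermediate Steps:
$A = -4$ ($A = \left(0 - 4\right) + 0 = -4 + 0 = -4$)
$- A 5 = \left(-1\right) \left(-4\right) 5 = 4 \cdot 5 = 20$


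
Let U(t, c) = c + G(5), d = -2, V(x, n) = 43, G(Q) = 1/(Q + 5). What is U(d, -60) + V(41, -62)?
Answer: -169/10 ≈ -16.900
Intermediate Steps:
G(Q) = 1/(5 + Q)
U(t, c) = ⅒ + c (U(t, c) = c + 1/(5 + 5) = c + 1/10 = c + ⅒ = ⅒ + c)
U(d, -60) + V(41, -62) = (⅒ - 60) + 43 = -599/10 + 43 = -169/10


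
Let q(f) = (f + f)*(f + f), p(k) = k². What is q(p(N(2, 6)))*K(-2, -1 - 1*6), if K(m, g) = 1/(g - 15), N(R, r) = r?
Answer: -2592/11 ≈ -235.64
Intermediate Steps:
K(m, g) = 1/(-15 + g)
q(f) = 4*f² (q(f) = (2*f)*(2*f) = 4*f²)
q(p(N(2, 6)))*K(-2, -1 - 1*6) = (4*(6²)²)/(-15 + (-1 - 1*6)) = (4*36²)/(-15 + (-1 - 6)) = (4*1296)/(-15 - 7) = 5184/(-22) = 5184*(-1/22) = -2592/11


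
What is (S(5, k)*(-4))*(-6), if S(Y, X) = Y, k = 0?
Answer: 120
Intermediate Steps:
(S(5, k)*(-4))*(-6) = (5*(-4))*(-6) = -20*(-6) = 120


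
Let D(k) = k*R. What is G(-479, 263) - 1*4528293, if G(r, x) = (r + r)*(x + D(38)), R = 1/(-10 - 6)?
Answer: -19111887/4 ≈ -4.7780e+6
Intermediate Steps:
R = -1/16 (R = 1/(-16) = -1/16 ≈ -0.062500)
D(k) = -k/16 (D(k) = k*(-1/16) = -k/16)
G(r, x) = 2*r*(-19/8 + x) (G(r, x) = (r + r)*(x - 1/16*38) = (2*r)*(x - 19/8) = (2*r)*(-19/8 + x) = 2*r*(-19/8 + x))
G(-479, 263) - 1*4528293 = (¼)*(-479)*(-19 + 8*263) - 1*4528293 = (¼)*(-479)*(-19 + 2104) - 4528293 = (¼)*(-479)*2085 - 4528293 = -998715/4 - 4528293 = -19111887/4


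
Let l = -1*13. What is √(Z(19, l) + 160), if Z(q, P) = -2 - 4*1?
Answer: √154 ≈ 12.410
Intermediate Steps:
l = -13
Z(q, P) = -6 (Z(q, P) = -2 - 4 = -6)
√(Z(19, l) + 160) = √(-6 + 160) = √154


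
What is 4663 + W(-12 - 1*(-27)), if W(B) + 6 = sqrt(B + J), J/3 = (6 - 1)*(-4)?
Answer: 4657 + 3*I*sqrt(5) ≈ 4657.0 + 6.7082*I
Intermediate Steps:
J = -60 (J = 3*((6 - 1)*(-4)) = 3*(5*(-4)) = 3*(-20) = -60)
W(B) = -6 + sqrt(-60 + B) (W(B) = -6 + sqrt(B - 60) = -6 + sqrt(-60 + B))
4663 + W(-12 - 1*(-27)) = 4663 + (-6 + sqrt(-60 + (-12 - 1*(-27)))) = 4663 + (-6 + sqrt(-60 + (-12 + 27))) = 4663 + (-6 + sqrt(-60 + 15)) = 4663 + (-6 + sqrt(-45)) = 4663 + (-6 + 3*I*sqrt(5)) = 4657 + 3*I*sqrt(5)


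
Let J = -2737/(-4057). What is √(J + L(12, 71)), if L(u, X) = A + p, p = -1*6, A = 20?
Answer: 63*√60855/4057 ≈ 3.8307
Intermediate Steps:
J = 2737/4057 (J = -2737*(-1/4057) = 2737/4057 ≈ 0.67464)
p = -6
L(u, X) = 14 (L(u, X) = 20 - 6 = 14)
√(J + L(12, 71)) = √(2737/4057 + 14) = √(59535/4057) = 63*√60855/4057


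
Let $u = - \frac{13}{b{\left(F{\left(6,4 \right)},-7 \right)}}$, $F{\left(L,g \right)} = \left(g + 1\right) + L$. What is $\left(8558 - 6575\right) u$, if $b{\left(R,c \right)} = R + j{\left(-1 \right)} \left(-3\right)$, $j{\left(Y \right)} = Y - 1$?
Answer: $- \frac{25779}{17} \approx -1516.4$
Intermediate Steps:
$F{\left(L,g \right)} = 1 + L + g$ ($F{\left(L,g \right)} = \left(1 + g\right) + L = 1 + L + g$)
$j{\left(Y \right)} = -1 + Y$
$b{\left(R,c \right)} = 6 + R$ ($b{\left(R,c \right)} = R + \left(-1 - 1\right) \left(-3\right) = R - -6 = R + 6 = 6 + R$)
$u = - \frac{13}{17}$ ($u = - \frac{13}{6 + \left(1 + 6 + 4\right)} = - \frac{13}{6 + 11} = - \frac{13}{17} \approx -0.76471$)
$\left(8558 - 6575\right) u = \left(8558 - 6575\right) \left(- \frac{13}{17}\right) = 1983 \left(- \frac{13}{17}\right) = - \frac{25779}{17}$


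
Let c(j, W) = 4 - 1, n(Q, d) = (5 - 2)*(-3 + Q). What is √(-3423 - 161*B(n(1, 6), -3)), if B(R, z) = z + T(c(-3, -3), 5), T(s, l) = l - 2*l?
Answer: I*√2135 ≈ 46.206*I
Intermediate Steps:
n(Q, d) = -9 + 3*Q (n(Q, d) = 3*(-3 + Q) = -9 + 3*Q)
c(j, W) = 3
T(s, l) = -l
B(R, z) = -5 + z (B(R, z) = z - 1*5 = z - 5 = -5 + z)
√(-3423 - 161*B(n(1, 6), -3)) = √(-3423 - 161*(-5 - 3)) = √(-3423 - 161*(-8)) = √(-3423 + 1288) = √(-2135) = I*√2135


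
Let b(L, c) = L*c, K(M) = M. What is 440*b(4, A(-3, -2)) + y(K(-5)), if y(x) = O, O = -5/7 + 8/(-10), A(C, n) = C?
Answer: -184853/35 ≈ -5281.5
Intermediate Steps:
O = -53/35 (O = -5*⅐ + 8*(-⅒) = -5/7 - ⅘ = -53/35 ≈ -1.5143)
y(x) = -53/35
440*b(4, A(-3, -2)) + y(K(-5)) = 440*(4*(-3)) - 53/35 = 440*(-12) - 53/35 = -5280 - 53/35 = -184853/35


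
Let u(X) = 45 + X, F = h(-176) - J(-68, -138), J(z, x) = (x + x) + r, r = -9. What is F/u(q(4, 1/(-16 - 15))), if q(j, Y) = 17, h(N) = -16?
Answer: 269/62 ≈ 4.3387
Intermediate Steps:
J(z, x) = -9 + 2*x (J(z, x) = (x + x) - 9 = 2*x - 9 = -9 + 2*x)
F = 269 (F = -16 - (-9 + 2*(-138)) = -16 - (-9 - 276) = -16 - 1*(-285) = -16 + 285 = 269)
F/u(q(4, 1/(-16 - 15))) = 269/(45 + 17) = 269/62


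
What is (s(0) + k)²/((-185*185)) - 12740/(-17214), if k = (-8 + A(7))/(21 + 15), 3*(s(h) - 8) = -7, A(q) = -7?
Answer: 3484416313/4713193200 ≈ 0.73929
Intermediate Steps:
s(h) = 17/3 (s(h) = 8 + (⅓)*(-7) = 8 - 7/3 = 17/3)
k = -5/12 (k = (-8 - 7)/(21 + 15) = -15/36 = -15*1/36 = -5/12 ≈ -0.41667)
(s(0) + k)²/((-185*185)) - 12740/(-17214) = (17/3 - 5/12)²/((-185*185)) - 12740/(-17214) = (21/4)²/(-34225) - 12740*(-1/17214) = (441/16)*(-1/34225) + 6370/8607 = -441/547600 + 6370/8607 = 3484416313/4713193200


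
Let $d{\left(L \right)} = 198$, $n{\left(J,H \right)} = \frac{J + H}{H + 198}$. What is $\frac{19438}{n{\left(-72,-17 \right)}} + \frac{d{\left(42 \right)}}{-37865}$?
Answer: $- \frac{133219614092}{3369985} \approx -39531.0$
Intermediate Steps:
$n{\left(J,H \right)} = \frac{H + J}{198 + H}$
$\frac{19438}{n{\left(-72,-17 \right)}} + \frac{d{\left(42 \right)}}{-37865} = \frac{19438}{\frac{1}{198 - 17} \left(-17 - 72\right)} + \frac{198}{-37865} = \frac{19438}{\frac{1}{181} \left(-89\right)} + 198 \left(- \frac{1}{37865}\right) = \frac{19438}{\frac{1}{181} \left(-89\right)} - \frac{198}{37865} = \frac{19438}{- \frac{89}{181}} - \frac{198}{37865} = 19438 \left(- \frac{181}{89}\right) - \frac{198}{37865} = - \frac{3518278}{89} - \frac{198}{37865} = - \frac{133219614092}{3369985}$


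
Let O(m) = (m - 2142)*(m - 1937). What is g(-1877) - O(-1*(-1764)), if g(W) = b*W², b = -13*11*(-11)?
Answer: 5541816523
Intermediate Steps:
b = 1573 (b = -143*(-11) = 1573)
g(W) = 1573*W²
O(m) = (-2142 + m)*(-1937 + m)
g(-1877) - O(-1*(-1764)) = 1573*(-1877)² - (4149054 + (-1*(-1764))² - (-4079)*(-1764)) = 1573*3523129 - (4149054 + 1764² - 4079*1764) = 5541881917 - (4149054 + 3111696 - 7195356) = 5541881917 - 1*65394 = 5541881917 - 65394 = 5541816523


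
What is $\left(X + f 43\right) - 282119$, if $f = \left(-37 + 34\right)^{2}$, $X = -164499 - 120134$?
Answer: $-566365$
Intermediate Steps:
$X = -284633$
$f = 9$ ($f = \left(-3\right)^{2} = 9$)
$\left(X + f 43\right) - 282119 = \left(-284633 + 9 \cdot 43\right) - 282119 = \left(-284633 + 387\right) - 282119 = -284246 - 282119 = -566365$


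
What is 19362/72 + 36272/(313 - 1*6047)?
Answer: 9034177/34404 ≈ 262.59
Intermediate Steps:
19362/72 + 36272/(313 - 1*6047) = 19362*(1/72) + 36272/(313 - 6047) = 3227/12 + 36272/(-5734) = 3227/12 + 36272*(-1/5734) = 3227/12 - 18136/2867 = 9034177/34404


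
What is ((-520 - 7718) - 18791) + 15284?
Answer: -11745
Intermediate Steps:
((-520 - 7718) - 18791) + 15284 = (-8238 - 18791) + 15284 = -27029 + 15284 = -11745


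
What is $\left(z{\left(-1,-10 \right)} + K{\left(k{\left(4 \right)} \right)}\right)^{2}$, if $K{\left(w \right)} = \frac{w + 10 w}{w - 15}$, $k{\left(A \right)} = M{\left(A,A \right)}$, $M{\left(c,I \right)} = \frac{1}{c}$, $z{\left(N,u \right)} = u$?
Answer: $\frac{361201}{3481} \approx 103.76$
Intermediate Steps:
$k{\left(A \right)} = \frac{1}{A}$
$K{\left(w \right)} = \frac{11 w}{-15 + w}$
$\left(z{\left(-1,-10 \right)} + K{\left(k{\left(4 \right)} \right)}\right)^{2} = \left(-10 + \frac{11}{4 \left(-15 + \frac{1}{4}\right)}\right)^{2} = \left(-10 + 11 \cdot \frac{1}{4} \frac{1}{-15 + \frac{1}{4}}\right)^{2} = \left(-10 + 11 \cdot \frac{1}{4} \frac{1}{- \frac{59}{4}}\right)^{2} = \left(-10 + 11 \cdot \frac{1}{4} \left(- \frac{4}{59}\right)\right)^{2} = \left(-10 - \frac{11}{59}\right)^{2} = \left(- \frac{601}{59}\right)^{2} = \frac{361201}{3481}$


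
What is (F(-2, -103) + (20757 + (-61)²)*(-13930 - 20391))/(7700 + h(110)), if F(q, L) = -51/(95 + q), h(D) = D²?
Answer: -157838743/3720 ≈ -42430.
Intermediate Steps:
(F(-2, -103) + (20757 + (-61)²)*(-13930 - 20391))/(7700 + h(110)) = (-51/(95 - 2) + (20757 + (-61)²)*(-13930 - 20391))/(7700 + 110²) = (-51/93 + (20757 + 3721)*(-34321))/(7700 + 12100) = (-51*1/93 + 24478*(-34321))/19800 = (-17/31 - 840109438)*(1/19800) = -26043392595/31*1/19800 = -157838743/3720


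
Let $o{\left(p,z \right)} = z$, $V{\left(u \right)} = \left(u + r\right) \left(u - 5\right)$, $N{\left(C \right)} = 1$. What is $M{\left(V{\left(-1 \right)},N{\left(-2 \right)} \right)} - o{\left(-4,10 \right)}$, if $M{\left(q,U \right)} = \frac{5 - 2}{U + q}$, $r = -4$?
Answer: $- \frac{307}{31} \approx -9.9032$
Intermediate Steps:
$V{\left(u \right)} = \left(-5 + u\right) \left(-4 + u\right)$ ($V{\left(u \right)} = \left(u - 4\right) \left(u - 5\right) = \left(-4 + u\right) \left(-5 + u\right) = \left(-5 + u\right) \left(-4 + u\right)$)
$M{\left(q,U \right)} = \frac{3}{U + q}$
$M{\left(V{\left(-1 \right)},N{\left(-2 \right)} \right)} - o{\left(-4,10 \right)} = \frac{3}{1 + \left(20 + \left(-1\right)^{2} - -9\right)} - 10 = \frac{3}{1 + \left(20 + 1 + 9\right)} - 10 = \frac{3}{1 + 30} - 10 = \frac{3}{31} - 10 = - \frac{307}{31}$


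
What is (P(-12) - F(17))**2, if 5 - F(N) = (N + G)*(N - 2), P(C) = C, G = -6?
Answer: 21904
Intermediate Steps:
F(N) = 5 - (-6 + N)*(-2 + N) (F(N) = 5 - (N - 6)*(N - 2) = 5 - (-6 + N)*(-2 + N))
(P(-12) - F(17))**2 = (-12 - (-7 - 1*17**2 + 8*17))**2 = (-12 - (-7 - 1*289 + 136))**2 = (-12 - (-7 - 289 + 136))**2 = (-12 - 1*(-160))**2 = (-12 + 160)**2 = 148**2 = 21904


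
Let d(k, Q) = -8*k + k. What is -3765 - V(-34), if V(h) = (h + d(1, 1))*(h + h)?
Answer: -6553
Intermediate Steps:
d(k, Q) = -7*k
V(h) = 2*h*(-7 + h) (V(h) = (h - 7*1)*(h + h) = (h - 7)*(2*h) = (-7 + h)*(2*h) = 2*h*(-7 + h))
-3765 - V(-34) = -3765 - 2*(-34)*(-7 - 34) = -3765 - 2*(-34)*(-41) = -3765 - 1*2788 = -3765 - 2788 = -6553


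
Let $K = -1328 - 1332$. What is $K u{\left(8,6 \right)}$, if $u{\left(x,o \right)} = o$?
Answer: $-15960$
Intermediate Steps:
$K = -2660$ ($K = -1328 - 1332 = -2660$)
$K u{\left(8,6 \right)} = \left(-2660\right) 6 = -15960$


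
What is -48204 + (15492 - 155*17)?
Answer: -35347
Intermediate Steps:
-48204 + (15492 - 155*17) = -48204 + (15492 - 2635) = -48204 + 12857 = -35347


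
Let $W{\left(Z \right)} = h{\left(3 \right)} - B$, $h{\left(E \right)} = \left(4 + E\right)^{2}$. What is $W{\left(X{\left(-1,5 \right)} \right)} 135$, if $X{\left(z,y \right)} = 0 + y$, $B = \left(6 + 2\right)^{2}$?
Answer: $-2025$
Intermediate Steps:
$B = 64$ ($B = 8^{2} = 64$)
$X{\left(z,y \right)} = y$
$W{\left(Z \right)} = -15$ ($W{\left(Z \right)} = \left(4 + 3\right)^{2} - 64 = 7^{2} - 64 = 49 - 64 = -15$)
$W{\left(X{\left(-1,5 \right)} \right)} 135 = \left(-15\right) 135 = -2025$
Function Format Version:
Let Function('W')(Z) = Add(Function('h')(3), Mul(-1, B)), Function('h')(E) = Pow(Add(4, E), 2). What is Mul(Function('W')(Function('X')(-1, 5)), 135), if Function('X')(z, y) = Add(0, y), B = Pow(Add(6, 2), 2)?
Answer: -2025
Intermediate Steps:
B = 64 (B = Pow(8, 2) = 64)
Function('X')(z, y) = y
Function('W')(Z) = -15 (Function('W')(Z) = Add(Pow(Add(4, 3), 2), Mul(-1, 64)) = Add(Pow(7, 2), -64) = Add(49, -64) = -15)
Mul(Function('W')(Function('X')(-1, 5)), 135) = Mul(-15, 135) = -2025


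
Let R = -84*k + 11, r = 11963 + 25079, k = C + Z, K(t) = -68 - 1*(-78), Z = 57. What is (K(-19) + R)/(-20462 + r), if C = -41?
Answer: -1323/16580 ≈ -0.079795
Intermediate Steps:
K(t) = 10 (K(t) = -68 + 78 = 10)
k = 16 (k = -41 + 57 = 16)
r = 37042
R = -1333 (R = -84*16 + 11 = -1344 + 11 = -1333)
(K(-19) + R)/(-20462 + r) = (10 - 1333)/(-20462 + 37042) = -1323/16580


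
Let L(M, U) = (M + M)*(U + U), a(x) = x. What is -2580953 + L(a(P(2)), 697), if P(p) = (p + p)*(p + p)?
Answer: -2536345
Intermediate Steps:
P(p) = 4*p² (P(p) = (2*p)*(2*p) = 4*p²)
L(M, U) = 4*M*U (L(M, U) = (2*M)*(2*U) = 4*M*U)
-2580953 + L(a(P(2)), 697) = -2580953 + 4*(4*2²)*697 = -2580953 + 4*(4*4)*697 = -2580953 + 4*16*697 = -2580953 + 44608 = -2536345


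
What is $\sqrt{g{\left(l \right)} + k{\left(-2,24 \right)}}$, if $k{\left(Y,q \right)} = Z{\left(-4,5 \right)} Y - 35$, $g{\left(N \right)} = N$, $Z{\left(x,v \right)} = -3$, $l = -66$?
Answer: $i \sqrt{95} \approx 9.7468 i$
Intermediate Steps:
$k{\left(Y,q \right)} = -35 - 3 Y$ ($k{\left(Y,q \right)} = - 3 Y - 35 = -35 - 3 Y$)
$\sqrt{g{\left(l \right)} + k{\left(-2,24 \right)}} = \sqrt{-66 - 29} = \sqrt{-95} = i \sqrt{95}$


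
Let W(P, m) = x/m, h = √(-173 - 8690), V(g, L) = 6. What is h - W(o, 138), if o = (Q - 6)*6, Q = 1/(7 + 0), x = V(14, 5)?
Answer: -1/23 + I*√8863 ≈ -0.043478 + 94.144*I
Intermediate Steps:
x = 6
h = I*√8863 (h = √(-8863) = I*√8863 ≈ 94.144*I)
Q = ⅐ (Q = 1/7 = ⅐ ≈ 0.14286)
o = -246/7 (o = (⅐ - 6)*6 = -41/7*6 = -246/7 ≈ -35.143)
W(P, m) = 6/m
h - W(o, 138) = I*√8863 - 6/138 = I*√8863 - 1*1/23 = I*√8863 - 1/23 = -1/23 + I*√8863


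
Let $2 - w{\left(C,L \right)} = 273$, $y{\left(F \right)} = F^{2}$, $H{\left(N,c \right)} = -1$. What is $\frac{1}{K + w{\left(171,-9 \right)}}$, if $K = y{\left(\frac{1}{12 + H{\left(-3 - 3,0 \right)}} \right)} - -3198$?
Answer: $\frac{121}{354168} \approx 0.00034165$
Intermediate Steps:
$w{\left(C,L \right)} = -271$ ($w{\left(C,L \right)} = 2 - 273 = -271$)
$K = \frac{386959}{121}$ ($K = \left(\frac{1}{12 - 1}\right)^{2} - -3198 = \left(\frac{1}{11}\right)^{2} + 3198 = \frac{1}{121} + 3198 = \frac{386959}{121} \approx 3198.0$)
$\frac{1}{K + w{\left(171,-9 \right)}} = \frac{1}{\frac{386959}{121} - 271} = \frac{1}{\frac{354168}{121}} = \frac{121}{354168}$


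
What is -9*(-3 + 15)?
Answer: -108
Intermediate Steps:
-9*(-3 + 15) = -9*12 = -108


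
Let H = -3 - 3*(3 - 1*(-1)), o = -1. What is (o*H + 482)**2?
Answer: 247009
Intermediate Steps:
H = -15 (H = -3 - 3*(3 + 1) = -3 - 3*4 = -3 - 12 = -15)
(o*H + 482)**2 = (-1*(-15) + 482)**2 = (15 + 482)**2 = 497**2 = 247009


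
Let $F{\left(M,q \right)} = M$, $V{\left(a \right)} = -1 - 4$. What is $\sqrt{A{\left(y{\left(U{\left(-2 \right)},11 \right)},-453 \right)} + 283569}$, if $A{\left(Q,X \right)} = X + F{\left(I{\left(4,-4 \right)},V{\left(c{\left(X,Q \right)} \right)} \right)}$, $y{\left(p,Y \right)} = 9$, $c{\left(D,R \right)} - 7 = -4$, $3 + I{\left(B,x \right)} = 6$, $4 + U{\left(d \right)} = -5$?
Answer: $\sqrt{283119} \approx 532.09$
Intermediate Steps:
$U{\left(d \right)} = -9$ ($U{\left(d \right)} = -4 - 5 = -9$)
$I{\left(B,x \right)} = 3$ ($I{\left(B,x \right)} = -3 + 6 = 3$)
$c{\left(D,R \right)} = 3$ ($c{\left(D,R \right)} = 7 - 4 = 3$)
$V{\left(a \right)} = -5$ ($V{\left(a \right)} = -1 - 4 = -5$)
$A{\left(Q,X \right)} = 3 + X$ ($A{\left(Q,X \right)} = X + 3 = 3 + X$)
$\sqrt{A{\left(y{\left(U{\left(-2 \right)},11 \right)},-453 \right)} + 283569} = \sqrt{\left(3 - 453\right) + 283569} = \sqrt{-450 + 283569} = \sqrt{283119}$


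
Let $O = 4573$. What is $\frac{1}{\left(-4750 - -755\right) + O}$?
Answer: $\frac{1}{578} \approx 0.0017301$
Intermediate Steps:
$\frac{1}{\left(-4750 - -755\right) + O} = \frac{1}{\left(-4750 - -755\right) + 4573} = \frac{1}{\left(-4750 + 755\right) + 4573} = \frac{1}{-3995 + 4573} = \frac{1}{578}$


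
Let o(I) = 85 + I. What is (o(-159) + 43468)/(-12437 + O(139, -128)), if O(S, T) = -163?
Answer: -21697/6300 ≈ -3.4440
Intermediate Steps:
(o(-159) + 43468)/(-12437 + O(139, -128)) = ((85 - 159) + 43468)/(-12437 - 163) = (-74 + 43468)/(-12600) = 43394*(-1/12600) = -21697/6300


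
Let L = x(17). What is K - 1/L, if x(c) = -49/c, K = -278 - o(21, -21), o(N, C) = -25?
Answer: -12380/49 ≈ -252.65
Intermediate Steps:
K = -253 (K = -278 - 1*(-25) = -278 + 25 = -253)
L = -49/17 ≈ -2.8824
K - 1/L = -253 - 1/(-49/17) = -253 - 1*(-17/49) = -253 + 17/49 = -12380/49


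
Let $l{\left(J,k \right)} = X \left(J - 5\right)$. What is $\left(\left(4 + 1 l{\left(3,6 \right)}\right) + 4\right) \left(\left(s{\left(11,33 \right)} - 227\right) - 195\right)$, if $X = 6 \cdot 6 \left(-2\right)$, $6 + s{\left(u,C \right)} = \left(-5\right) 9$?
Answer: $-71896$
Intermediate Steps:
$s{\left(u,C \right)} = -51$ ($s{\left(u,C \right)} = -6 - 45 = -51$)
$X = -72$ ($X = 36 \left(-2\right) = -72$)
$l{\left(J,k \right)} = 360 - 72 J$ ($l{\left(J,k \right)} = - 72 \left(J - 5\right) = - 72 \left(-5 + J\right) = 360 - 72 J$)
$\left(\left(4 + 1 l{\left(3,6 \right)}\right) + 4\right) \left(\left(s{\left(11,33 \right)} - 227\right) - 195\right) = \left(\left(4 + 1 \left(360 - 216\right)\right) + 4\right) \left(\left(-51 - 227\right) - 195\right) = \left(\left(4 + 1 \left(360 - 216\right)\right) + 4\right) \left(-278 - 195\right) = \left(\left(4 + 1 \cdot 144\right) + 4\right) \left(-473\right) = \left(\left(4 + 144\right) + 4\right) \left(-473\right) = \left(148 + 4\right) \left(-473\right) = 152 \left(-473\right) = -71896$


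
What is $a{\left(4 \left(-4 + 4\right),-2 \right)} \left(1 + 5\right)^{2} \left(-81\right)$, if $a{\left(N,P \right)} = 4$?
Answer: $-11664$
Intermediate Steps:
$a{\left(4 \left(-4 + 4\right),-2 \right)} \left(1 + 5\right)^{2} \left(-81\right) = 4 \left(1 + 5\right)^{2} \left(-81\right) = 4 \cdot 6^{2} \left(-81\right) = 4 \cdot 36 \left(-81\right) = 144 \left(-81\right) = -11664$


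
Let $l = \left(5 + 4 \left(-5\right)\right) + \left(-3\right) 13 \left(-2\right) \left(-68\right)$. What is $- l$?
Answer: $5319$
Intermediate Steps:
$l = -5319$ ($l = \left(5 - 20\right) + \left(-39\right) \left(-2\right) \left(-68\right) = -15 + 78 \left(-68\right) = -15 - 5304 = -5319$)
$- l = \left(-1\right) \left(-5319\right) = 5319$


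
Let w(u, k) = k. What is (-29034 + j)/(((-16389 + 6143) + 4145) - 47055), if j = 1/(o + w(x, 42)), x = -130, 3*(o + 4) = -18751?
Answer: 541106661/990668372 ≈ 0.54620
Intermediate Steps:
o = -18763/3 (o = -4 + (⅓)*(-18751) = -4 - 18751/3 = -18763/3 ≈ -6254.3)
j = -3/18637 (j = 1/(-18763/3 + 42) = 1/(-18637/3) = -3/18637 ≈ -0.00016097)
(-29034 + j)/(((-16389 + 6143) + 4145) - 47055) = (-29034 - 3/18637)/(((-16389 + 6143) + 4145) - 47055) = -541106661/(18637*((-10246 + 4145) - 47055)) = -541106661/(18637*(-6101 - 47055)) = -541106661/18637/(-53156) = -541106661/18637*(-1/53156) = 541106661/990668372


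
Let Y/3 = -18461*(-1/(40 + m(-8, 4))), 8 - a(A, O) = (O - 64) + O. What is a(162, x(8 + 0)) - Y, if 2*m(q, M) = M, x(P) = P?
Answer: -17677/14 ≈ -1262.6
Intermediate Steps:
m(q, M) = M/2
a(A, O) = 72 - 2*O (a(A, O) = 8 - ((O - 64) + O) = 8 - ((-64 + O) + O) = 8 - (-64 + 2*O) = 8 + (64 - 2*O) = 72 - 2*O)
Y = 18461/14 (Y = 3*(-18461*(-1/(40 + (½)*4))) = 3*(-18461*(-1/(40 + 2))) = 3*(-18461/((-1*42))) = 3*(-18461/(-42)) = 3*(-18461*(-1/42)) = 3*(18461/42) = 18461/14 ≈ 1318.6)
a(162, x(8 + 0)) - Y = (72 - 2*(8 + 0)) - 1*18461/14 = (72 - 2*8) - 18461/14 = (72 - 16) - 18461/14 = 56 - 18461/14 = -17677/14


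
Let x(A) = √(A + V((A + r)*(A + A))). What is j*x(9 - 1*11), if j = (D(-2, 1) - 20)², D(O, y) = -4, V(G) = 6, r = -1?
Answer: 1152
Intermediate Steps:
j = 576 (j = (-4 - 20)² = (-24)² = 576)
x(A) = √(6 + A) (x(A) = √(A + 6) = √(6 + A))
j*x(9 - 1*11) = 576*√(6 + (9 - 1*11)) = 576*√(6 + (9 - 11)) = 576*√(6 - 2) = 576*√4 = 576*2 = 1152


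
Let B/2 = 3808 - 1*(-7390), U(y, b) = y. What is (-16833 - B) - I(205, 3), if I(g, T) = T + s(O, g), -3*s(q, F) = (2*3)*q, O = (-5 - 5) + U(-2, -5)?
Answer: -39256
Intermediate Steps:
O = -12 (O = (-5 - 5) - 2 = -10 - 2 = -12)
B = 22396 (B = 2*(3808 - 1*(-7390)) = 2*(3808 + 7390) = 2*11198 = 22396)
s(q, F) = -2*q (s(q, F) = -2*3*q/3 = -2*q)
I(g, T) = 24 + T (I(g, T) = T - 2*(-12) = T + 24 = 24 + T)
(-16833 - B) - I(205, 3) = (-16833 - 1*22396) - (24 + 3) = (-16833 - 22396) - 1*27 = -39229 - 27 = -39256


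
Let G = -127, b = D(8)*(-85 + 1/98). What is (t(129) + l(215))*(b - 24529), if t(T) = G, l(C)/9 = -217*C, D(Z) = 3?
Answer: 510080807119/49 ≈ 1.0410e+10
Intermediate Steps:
b = -24987/98 (b = 3*(-85 + 1/98) = 3*(-8329/98) = -24987/98 ≈ -254.97)
l(C) = -1953*C (l(C) = 9*(-217*C) = -1953*C)
t(T) = -127
(t(129) + l(215))*(b - 24529) = (-127 - 1953*215)*(-24987/98 - 24529) = (-127 - 419895)*(-2428829/98) = -420022*(-2428829/98) = 510080807119/49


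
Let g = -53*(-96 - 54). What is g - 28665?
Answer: -20715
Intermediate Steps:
g = 7950 (g = -53*(-150) = 7950)
g - 28665 = 7950 - 28665 = -20715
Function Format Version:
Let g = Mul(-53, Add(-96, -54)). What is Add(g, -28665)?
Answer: -20715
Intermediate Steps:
g = 7950 (g = Mul(-53, -150) = 7950)
Add(g, -28665) = Add(7950, -28665) = -20715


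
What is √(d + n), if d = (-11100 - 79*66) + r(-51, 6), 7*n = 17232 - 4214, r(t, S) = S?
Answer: I*√707966/7 ≈ 120.2*I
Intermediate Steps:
n = 13018/7 (n = (17232 - 4214)/7 = (⅐)*13018 = 13018/7 ≈ 1859.7)
d = -16308 (d = (-11100 - 79*66) + 6 = (-11100 - 5214) + 6 = -16314 + 6 = -16308)
√(d + n) = √(-16308 + 13018/7) = √(-101138/7) = I*√707966/7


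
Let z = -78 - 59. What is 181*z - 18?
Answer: -24815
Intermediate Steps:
z = -137
181*z - 18 = 181*(-137) - 18 = -24797 - 18 = -24815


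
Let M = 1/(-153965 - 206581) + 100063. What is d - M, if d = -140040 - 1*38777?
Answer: -100549068479/360546 ≈ -2.7888e+5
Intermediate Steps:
M = 36077314397/360546 (M = 1/(-360546) + 100063 = -1/360546 + 100063 = 36077314397/360546 ≈ 1.0006e+5)
d = -178817 (d = -140040 - 38777 = -178817)
d - M = -178817 - 1*36077314397/360546 = -178817 - 36077314397/360546 = -100549068479/360546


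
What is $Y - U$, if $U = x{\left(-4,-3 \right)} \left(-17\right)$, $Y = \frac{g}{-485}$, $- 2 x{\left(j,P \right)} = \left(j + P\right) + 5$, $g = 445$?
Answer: $\frac{1560}{97} \approx 16.082$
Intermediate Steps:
$x{\left(j,P \right)} = - \frac{5}{2} - \frac{P}{2} - \frac{j}{2}$ ($x{\left(j,P \right)} = - \frac{\left(j + P\right) + 5}{2} = - \frac{\left(P + j\right) + 5}{2} = - \frac{5 + P + j}{2} = - \frac{5}{2} - \frac{P}{2} - \frac{j}{2}$)
$Y = - \frac{89}{97}$ ($Y = \frac{445}{-485} = 445 \left(- \frac{1}{485}\right) = - \frac{89}{97} \approx -0.91753$)
$U = -17$ ($U = \left(- \frac{5}{2} - - \frac{3}{2} - -2\right) \left(-17\right) = \left(- \frac{5}{2} + \frac{3}{2} + 2\right) \left(-17\right) = 1 \left(-17\right) = -17$)
$Y - U = - \frac{89}{97} - -17 = - \frac{89}{97} + 17 = \frac{1560}{97}$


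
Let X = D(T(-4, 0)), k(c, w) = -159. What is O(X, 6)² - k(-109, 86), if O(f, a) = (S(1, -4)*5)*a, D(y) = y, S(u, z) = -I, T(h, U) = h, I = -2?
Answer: 3759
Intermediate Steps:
S(u, z) = 2 (S(u, z) = -1*(-2) = 2)
X = -4
O(f, a) = 10*a (O(f, a) = (2*5)*a = 10*a)
O(X, 6)² - k(-109, 86) = (10*6)² - 1*(-159) = 60² + 159 = 3600 + 159 = 3759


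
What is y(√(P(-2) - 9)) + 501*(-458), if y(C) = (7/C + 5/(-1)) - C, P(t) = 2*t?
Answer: -229463 - 20*I*√13/13 ≈ -2.2946e+5 - 5.547*I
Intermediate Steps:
y(C) = -5 - C + 7/C (y(C) = (7/C + 5*(-1)) - C = (7/C - 5) - C = (-5 + 7/C) - C = -5 - C + 7/C)
y(√(P(-2) - 9)) + 501*(-458) = (-5 - √(2*(-2) - 9) + 7/(√(2*(-2) - 9))) + 501*(-458) = (-5 - √(-4 - 9) + 7/(√(-4 - 9))) - 229458 = (-5 - √(-13) + 7/(√(-13))) - 229458 = (-5 - I*√13 + 7/((I*√13))) - 229458 = (-5 - I*√13 + 7*(-I*√13/13)) - 229458 = (-5 - I*√13 - 7*I*√13/13) - 229458 = (-5 - 20*I*√13/13) - 229458 = -229463 - 20*I*√13/13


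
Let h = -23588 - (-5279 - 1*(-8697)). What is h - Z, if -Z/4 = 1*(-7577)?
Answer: -57314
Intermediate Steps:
h = -27006 (h = -23588 - (-5279 + 8697) = -23588 - 1*3418 = -23588 - 3418 = -27006)
Z = 30308 (Z = -4*(-7577) = 30308)
h - Z = -27006 - 1*30308 = -27006 - 30308 = -57314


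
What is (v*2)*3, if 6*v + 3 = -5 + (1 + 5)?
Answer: -2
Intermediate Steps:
v = -1/3 (v = -1/2 + (-5 + (1 + 5))/6 = -1/2 + (-5 + 6)/6 = -1/2 + (1/6)*1 = -1/2 + 1/6 = -1/3 ≈ -0.33333)
(v*2)*3 = -1/3*2*3 = -2/3*3 = -2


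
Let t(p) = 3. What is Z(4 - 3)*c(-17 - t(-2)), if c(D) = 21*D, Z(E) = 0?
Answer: 0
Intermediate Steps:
Z(4 - 3)*c(-17 - t(-2)) = 0*(21*(-17 - 1*3)) = 0*(21*(-17 - 3)) = 0*(21*(-20)) = 0*(-420) = 0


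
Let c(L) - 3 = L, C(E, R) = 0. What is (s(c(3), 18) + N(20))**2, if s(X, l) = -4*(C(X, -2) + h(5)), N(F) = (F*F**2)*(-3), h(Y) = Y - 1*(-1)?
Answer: 577152576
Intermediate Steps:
h(Y) = 1 + Y (h(Y) = Y + 1 = 1 + Y)
N(F) = -3*F**3 (N(F) = F**3*(-3) = -3*F**3)
c(L) = 3 + L
s(X, l) = -24 (s(X, l) = -4*(0 + (1 + 5)) = -4*(0 + 6) = -4*6 = -24)
(s(c(3), 18) + N(20))**2 = (-24 - 3*20**3)**2 = (-24 - 3*8000)**2 = (-24 - 24000)**2 = (-24024)**2 = 577152576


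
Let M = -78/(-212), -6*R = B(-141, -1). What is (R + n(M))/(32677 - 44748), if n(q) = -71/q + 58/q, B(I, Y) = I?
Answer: 71/72426 ≈ 0.00098031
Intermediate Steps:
R = 47/2 (R = -⅙*(-141) = 47/2 ≈ 23.500)
M = 39/106 (M = -78*(-1/212) = 39/106 ≈ 0.36792)
n(q) = -13/q
(R + n(M))/(32677 - 44748) = (47/2 - 13/39/106)/(32677 - 44748) = (47/2 - 13*106/39)/(-12071) = (47/2 - 106/3)*(-1/12071) = -71/6*(-1/12071) = 71/72426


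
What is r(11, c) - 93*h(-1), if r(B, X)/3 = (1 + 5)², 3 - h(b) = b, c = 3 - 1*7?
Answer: -264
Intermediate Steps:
c = -4 (c = 3 - 7 = -4)
h(b) = 3 - b
r(B, X) = 108 (r(B, X) = 3*(1 + 5)² = 3*6² = 3*36 = 108)
r(11, c) - 93*h(-1) = 108 - 93*(3 - 1*(-1)) = 108 - 93*(3 + 1) = 108 - 93*4 = 108 - 372 = -264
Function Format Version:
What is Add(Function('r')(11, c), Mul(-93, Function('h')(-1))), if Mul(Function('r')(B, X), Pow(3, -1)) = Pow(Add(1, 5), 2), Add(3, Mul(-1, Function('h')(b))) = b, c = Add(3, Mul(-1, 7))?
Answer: -264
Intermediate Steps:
c = -4 (c = Add(3, -7) = -4)
Function('h')(b) = Add(3, Mul(-1, b))
Function('r')(B, X) = 108 (Function('r')(B, X) = Mul(3, Pow(Add(1, 5), 2)) = Mul(3, Pow(6, 2)) = Mul(3, 36) = 108)
Add(Function('r')(11, c), Mul(-93, Function('h')(-1))) = Add(108, Mul(-93, Add(3, Mul(-1, -1)))) = Add(108, Mul(-93, Add(3, 1))) = Add(108, Mul(-93, 4)) = Add(108, -372) = -264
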